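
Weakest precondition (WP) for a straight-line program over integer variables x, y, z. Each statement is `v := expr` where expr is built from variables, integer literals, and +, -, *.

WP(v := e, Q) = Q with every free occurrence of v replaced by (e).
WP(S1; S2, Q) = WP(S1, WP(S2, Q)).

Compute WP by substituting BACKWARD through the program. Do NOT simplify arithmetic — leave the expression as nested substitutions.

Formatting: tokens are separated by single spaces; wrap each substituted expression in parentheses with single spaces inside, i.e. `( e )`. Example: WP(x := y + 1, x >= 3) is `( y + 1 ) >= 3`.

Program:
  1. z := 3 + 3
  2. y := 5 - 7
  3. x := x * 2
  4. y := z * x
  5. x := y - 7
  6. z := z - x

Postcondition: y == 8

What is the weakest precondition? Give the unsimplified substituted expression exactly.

Answer: ( ( 3 + 3 ) * ( x * 2 ) ) == 8

Derivation:
post: y == 8
stmt 6: z := z - x  -- replace 0 occurrence(s) of z with (z - x)
  => y == 8
stmt 5: x := y - 7  -- replace 0 occurrence(s) of x with (y - 7)
  => y == 8
stmt 4: y := z * x  -- replace 1 occurrence(s) of y with (z * x)
  => ( z * x ) == 8
stmt 3: x := x * 2  -- replace 1 occurrence(s) of x with (x * 2)
  => ( z * ( x * 2 ) ) == 8
stmt 2: y := 5 - 7  -- replace 0 occurrence(s) of y with (5 - 7)
  => ( z * ( x * 2 ) ) == 8
stmt 1: z := 3 + 3  -- replace 1 occurrence(s) of z with (3 + 3)
  => ( ( 3 + 3 ) * ( x * 2 ) ) == 8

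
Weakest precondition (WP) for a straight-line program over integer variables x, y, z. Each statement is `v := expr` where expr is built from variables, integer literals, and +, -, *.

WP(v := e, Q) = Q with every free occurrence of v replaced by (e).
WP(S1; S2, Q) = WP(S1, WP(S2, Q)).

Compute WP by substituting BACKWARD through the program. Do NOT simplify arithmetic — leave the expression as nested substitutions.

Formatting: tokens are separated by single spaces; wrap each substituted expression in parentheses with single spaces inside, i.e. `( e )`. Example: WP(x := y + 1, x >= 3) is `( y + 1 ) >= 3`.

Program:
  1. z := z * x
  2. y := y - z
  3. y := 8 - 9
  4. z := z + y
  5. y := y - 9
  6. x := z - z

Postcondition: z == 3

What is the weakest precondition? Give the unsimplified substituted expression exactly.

Answer: ( ( z * x ) + ( 8 - 9 ) ) == 3

Derivation:
post: z == 3
stmt 6: x := z - z  -- replace 0 occurrence(s) of x with (z - z)
  => z == 3
stmt 5: y := y - 9  -- replace 0 occurrence(s) of y with (y - 9)
  => z == 3
stmt 4: z := z + y  -- replace 1 occurrence(s) of z with (z + y)
  => ( z + y ) == 3
stmt 3: y := 8 - 9  -- replace 1 occurrence(s) of y with (8 - 9)
  => ( z + ( 8 - 9 ) ) == 3
stmt 2: y := y - z  -- replace 0 occurrence(s) of y with (y - z)
  => ( z + ( 8 - 9 ) ) == 3
stmt 1: z := z * x  -- replace 1 occurrence(s) of z with (z * x)
  => ( ( z * x ) + ( 8 - 9 ) ) == 3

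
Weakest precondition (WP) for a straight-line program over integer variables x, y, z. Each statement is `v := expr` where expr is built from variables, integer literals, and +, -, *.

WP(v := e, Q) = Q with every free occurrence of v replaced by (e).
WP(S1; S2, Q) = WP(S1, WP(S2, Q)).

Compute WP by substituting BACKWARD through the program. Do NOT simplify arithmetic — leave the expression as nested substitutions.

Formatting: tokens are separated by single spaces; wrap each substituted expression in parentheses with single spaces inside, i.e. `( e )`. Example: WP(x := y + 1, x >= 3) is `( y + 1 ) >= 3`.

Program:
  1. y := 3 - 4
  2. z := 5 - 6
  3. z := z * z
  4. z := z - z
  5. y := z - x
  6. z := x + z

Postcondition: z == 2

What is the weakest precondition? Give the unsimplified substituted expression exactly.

Answer: ( x + ( ( ( 5 - 6 ) * ( 5 - 6 ) ) - ( ( 5 - 6 ) * ( 5 - 6 ) ) ) ) == 2

Derivation:
post: z == 2
stmt 6: z := x + z  -- replace 1 occurrence(s) of z with (x + z)
  => ( x + z ) == 2
stmt 5: y := z - x  -- replace 0 occurrence(s) of y with (z - x)
  => ( x + z ) == 2
stmt 4: z := z - z  -- replace 1 occurrence(s) of z with (z - z)
  => ( x + ( z - z ) ) == 2
stmt 3: z := z * z  -- replace 2 occurrence(s) of z with (z * z)
  => ( x + ( ( z * z ) - ( z * z ) ) ) == 2
stmt 2: z := 5 - 6  -- replace 4 occurrence(s) of z with (5 - 6)
  => ( x + ( ( ( 5 - 6 ) * ( 5 - 6 ) ) - ( ( 5 - 6 ) * ( 5 - 6 ) ) ) ) == 2
stmt 1: y := 3 - 4  -- replace 0 occurrence(s) of y with (3 - 4)
  => ( x + ( ( ( 5 - 6 ) * ( 5 - 6 ) ) - ( ( 5 - 6 ) * ( 5 - 6 ) ) ) ) == 2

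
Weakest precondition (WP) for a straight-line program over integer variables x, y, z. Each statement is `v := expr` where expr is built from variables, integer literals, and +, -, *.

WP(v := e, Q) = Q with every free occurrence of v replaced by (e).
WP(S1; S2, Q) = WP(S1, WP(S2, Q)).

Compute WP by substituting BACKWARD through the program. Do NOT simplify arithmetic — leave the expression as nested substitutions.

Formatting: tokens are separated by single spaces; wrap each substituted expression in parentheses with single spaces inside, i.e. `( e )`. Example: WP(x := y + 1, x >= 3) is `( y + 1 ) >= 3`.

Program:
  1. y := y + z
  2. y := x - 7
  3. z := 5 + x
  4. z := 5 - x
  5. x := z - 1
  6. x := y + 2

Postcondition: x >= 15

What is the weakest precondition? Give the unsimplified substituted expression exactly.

post: x >= 15
stmt 6: x := y + 2  -- replace 1 occurrence(s) of x with (y + 2)
  => ( y + 2 ) >= 15
stmt 5: x := z - 1  -- replace 0 occurrence(s) of x with (z - 1)
  => ( y + 2 ) >= 15
stmt 4: z := 5 - x  -- replace 0 occurrence(s) of z with (5 - x)
  => ( y + 2 ) >= 15
stmt 3: z := 5 + x  -- replace 0 occurrence(s) of z with (5 + x)
  => ( y + 2 ) >= 15
stmt 2: y := x - 7  -- replace 1 occurrence(s) of y with (x - 7)
  => ( ( x - 7 ) + 2 ) >= 15
stmt 1: y := y + z  -- replace 0 occurrence(s) of y with (y + z)
  => ( ( x - 7 ) + 2 ) >= 15

Answer: ( ( x - 7 ) + 2 ) >= 15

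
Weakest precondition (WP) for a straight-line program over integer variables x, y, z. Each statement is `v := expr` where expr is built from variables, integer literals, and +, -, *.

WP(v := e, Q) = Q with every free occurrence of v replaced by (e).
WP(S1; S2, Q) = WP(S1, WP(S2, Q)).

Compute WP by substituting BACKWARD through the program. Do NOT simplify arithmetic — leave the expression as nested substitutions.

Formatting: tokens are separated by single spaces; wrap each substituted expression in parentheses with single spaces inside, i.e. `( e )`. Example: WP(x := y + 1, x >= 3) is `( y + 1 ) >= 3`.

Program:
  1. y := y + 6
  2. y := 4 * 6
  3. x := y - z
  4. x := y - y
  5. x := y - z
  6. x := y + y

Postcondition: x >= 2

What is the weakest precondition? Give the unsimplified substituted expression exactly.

Answer: ( ( 4 * 6 ) + ( 4 * 6 ) ) >= 2

Derivation:
post: x >= 2
stmt 6: x := y + y  -- replace 1 occurrence(s) of x with (y + y)
  => ( y + y ) >= 2
stmt 5: x := y - z  -- replace 0 occurrence(s) of x with (y - z)
  => ( y + y ) >= 2
stmt 4: x := y - y  -- replace 0 occurrence(s) of x with (y - y)
  => ( y + y ) >= 2
stmt 3: x := y - z  -- replace 0 occurrence(s) of x with (y - z)
  => ( y + y ) >= 2
stmt 2: y := 4 * 6  -- replace 2 occurrence(s) of y with (4 * 6)
  => ( ( 4 * 6 ) + ( 4 * 6 ) ) >= 2
stmt 1: y := y + 6  -- replace 0 occurrence(s) of y with (y + 6)
  => ( ( 4 * 6 ) + ( 4 * 6 ) ) >= 2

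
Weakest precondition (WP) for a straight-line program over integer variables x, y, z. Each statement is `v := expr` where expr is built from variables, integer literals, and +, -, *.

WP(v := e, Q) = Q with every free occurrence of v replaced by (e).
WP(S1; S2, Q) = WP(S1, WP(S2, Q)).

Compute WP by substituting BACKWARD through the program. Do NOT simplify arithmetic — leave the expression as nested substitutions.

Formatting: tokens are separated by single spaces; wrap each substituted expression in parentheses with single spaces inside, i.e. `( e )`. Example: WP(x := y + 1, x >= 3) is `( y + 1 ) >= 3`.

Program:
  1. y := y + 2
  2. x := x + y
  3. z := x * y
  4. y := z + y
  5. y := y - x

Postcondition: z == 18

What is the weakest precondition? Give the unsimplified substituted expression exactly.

post: z == 18
stmt 5: y := y - x  -- replace 0 occurrence(s) of y with (y - x)
  => z == 18
stmt 4: y := z + y  -- replace 0 occurrence(s) of y with (z + y)
  => z == 18
stmt 3: z := x * y  -- replace 1 occurrence(s) of z with (x * y)
  => ( x * y ) == 18
stmt 2: x := x + y  -- replace 1 occurrence(s) of x with (x + y)
  => ( ( x + y ) * y ) == 18
stmt 1: y := y + 2  -- replace 2 occurrence(s) of y with (y + 2)
  => ( ( x + ( y + 2 ) ) * ( y + 2 ) ) == 18

Answer: ( ( x + ( y + 2 ) ) * ( y + 2 ) ) == 18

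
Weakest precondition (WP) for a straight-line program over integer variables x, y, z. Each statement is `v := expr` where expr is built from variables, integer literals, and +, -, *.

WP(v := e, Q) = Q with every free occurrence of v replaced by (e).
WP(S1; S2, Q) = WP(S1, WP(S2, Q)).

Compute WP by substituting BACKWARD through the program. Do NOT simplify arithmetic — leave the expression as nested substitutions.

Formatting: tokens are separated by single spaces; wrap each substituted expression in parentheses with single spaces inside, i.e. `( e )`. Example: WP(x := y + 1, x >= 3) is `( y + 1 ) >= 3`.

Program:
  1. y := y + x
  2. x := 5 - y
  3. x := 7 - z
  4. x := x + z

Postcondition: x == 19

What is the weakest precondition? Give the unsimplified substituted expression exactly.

post: x == 19
stmt 4: x := x + z  -- replace 1 occurrence(s) of x with (x + z)
  => ( x + z ) == 19
stmt 3: x := 7 - z  -- replace 1 occurrence(s) of x with (7 - z)
  => ( ( 7 - z ) + z ) == 19
stmt 2: x := 5 - y  -- replace 0 occurrence(s) of x with (5 - y)
  => ( ( 7 - z ) + z ) == 19
stmt 1: y := y + x  -- replace 0 occurrence(s) of y with (y + x)
  => ( ( 7 - z ) + z ) == 19

Answer: ( ( 7 - z ) + z ) == 19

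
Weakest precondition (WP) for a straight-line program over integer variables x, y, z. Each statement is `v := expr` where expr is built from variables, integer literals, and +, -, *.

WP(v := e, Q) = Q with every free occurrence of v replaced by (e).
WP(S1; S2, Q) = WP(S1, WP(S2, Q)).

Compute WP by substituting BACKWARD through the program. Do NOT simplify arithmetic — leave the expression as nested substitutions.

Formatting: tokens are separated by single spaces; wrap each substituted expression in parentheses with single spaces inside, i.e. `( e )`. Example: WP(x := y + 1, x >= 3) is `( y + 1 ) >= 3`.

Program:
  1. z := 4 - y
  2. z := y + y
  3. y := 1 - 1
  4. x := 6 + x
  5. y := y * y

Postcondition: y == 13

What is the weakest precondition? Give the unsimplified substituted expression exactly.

post: y == 13
stmt 5: y := y * y  -- replace 1 occurrence(s) of y with (y * y)
  => ( y * y ) == 13
stmt 4: x := 6 + x  -- replace 0 occurrence(s) of x with (6 + x)
  => ( y * y ) == 13
stmt 3: y := 1 - 1  -- replace 2 occurrence(s) of y with (1 - 1)
  => ( ( 1 - 1 ) * ( 1 - 1 ) ) == 13
stmt 2: z := y + y  -- replace 0 occurrence(s) of z with (y + y)
  => ( ( 1 - 1 ) * ( 1 - 1 ) ) == 13
stmt 1: z := 4 - y  -- replace 0 occurrence(s) of z with (4 - y)
  => ( ( 1 - 1 ) * ( 1 - 1 ) ) == 13

Answer: ( ( 1 - 1 ) * ( 1 - 1 ) ) == 13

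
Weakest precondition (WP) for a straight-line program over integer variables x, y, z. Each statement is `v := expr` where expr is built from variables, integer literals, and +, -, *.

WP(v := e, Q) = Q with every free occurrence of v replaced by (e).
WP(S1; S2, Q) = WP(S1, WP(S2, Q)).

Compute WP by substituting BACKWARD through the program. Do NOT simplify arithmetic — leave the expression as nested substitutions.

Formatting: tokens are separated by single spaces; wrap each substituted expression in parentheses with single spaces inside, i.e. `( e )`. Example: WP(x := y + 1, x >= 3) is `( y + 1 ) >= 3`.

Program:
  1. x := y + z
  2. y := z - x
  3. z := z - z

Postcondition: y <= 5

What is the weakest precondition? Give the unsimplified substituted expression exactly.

Answer: ( z - ( y + z ) ) <= 5

Derivation:
post: y <= 5
stmt 3: z := z - z  -- replace 0 occurrence(s) of z with (z - z)
  => y <= 5
stmt 2: y := z - x  -- replace 1 occurrence(s) of y with (z - x)
  => ( z - x ) <= 5
stmt 1: x := y + z  -- replace 1 occurrence(s) of x with (y + z)
  => ( z - ( y + z ) ) <= 5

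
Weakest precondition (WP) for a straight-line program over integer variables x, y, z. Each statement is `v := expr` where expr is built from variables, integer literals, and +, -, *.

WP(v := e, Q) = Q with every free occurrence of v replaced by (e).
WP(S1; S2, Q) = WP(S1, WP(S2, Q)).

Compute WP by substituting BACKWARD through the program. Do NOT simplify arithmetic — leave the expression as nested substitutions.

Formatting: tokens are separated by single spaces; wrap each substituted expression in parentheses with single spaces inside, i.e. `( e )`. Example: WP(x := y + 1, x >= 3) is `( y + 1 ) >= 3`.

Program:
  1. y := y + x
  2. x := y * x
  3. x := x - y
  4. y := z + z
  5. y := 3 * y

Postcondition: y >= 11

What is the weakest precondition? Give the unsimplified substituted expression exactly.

post: y >= 11
stmt 5: y := 3 * y  -- replace 1 occurrence(s) of y with (3 * y)
  => ( 3 * y ) >= 11
stmt 4: y := z + z  -- replace 1 occurrence(s) of y with (z + z)
  => ( 3 * ( z + z ) ) >= 11
stmt 3: x := x - y  -- replace 0 occurrence(s) of x with (x - y)
  => ( 3 * ( z + z ) ) >= 11
stmt 2: x := y * x  -- replace 0 occurrence(s) of x with (y * x)
  => ( 3 * ( z + z ) ) >= 11
stmt 1: y := y + x  -- replace 0 occurrence(s) of y with (y + x)
  => ( 3 * ( z + z ) ) >= 11

Answer: ( 3 * ( z + z ) ) >= 11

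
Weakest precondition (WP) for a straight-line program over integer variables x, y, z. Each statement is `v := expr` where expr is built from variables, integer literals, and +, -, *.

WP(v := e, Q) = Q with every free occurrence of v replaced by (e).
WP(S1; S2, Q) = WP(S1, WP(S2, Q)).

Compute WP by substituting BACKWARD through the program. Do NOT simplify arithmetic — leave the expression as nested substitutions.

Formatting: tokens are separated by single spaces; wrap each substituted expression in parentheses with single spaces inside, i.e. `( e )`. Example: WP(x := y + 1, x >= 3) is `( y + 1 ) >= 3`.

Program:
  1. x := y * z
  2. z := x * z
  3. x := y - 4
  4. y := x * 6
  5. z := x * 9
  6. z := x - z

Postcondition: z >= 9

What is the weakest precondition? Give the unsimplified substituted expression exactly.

post: z >= 9
stmt 6: z := x - z  -- replace 1 occurrence(s) of z with (x - z)
  => ( x - z ) >= 9
stmt 5: z := x * 9  -- replace 1 occurrence(s) of z with (x * 9)
  => ( x - ( x * 9 ) ) >= 9
stmt 4: y := x * 6  -- replace 0 occurrence(s) of y with (x * 6)
  => ( x - ( x * 9 ) ) >= 9
stmt 3: x := y - 4  -- replace 2 occurrence(s) of x with (y - 4)
  => ( ( y - 4 ) - ( ( y - 4 ) * 9 ) ) >= 9
stmt 2: z := x * z  -- replace 0 occurrence(s) of z with (x * z)
  => ( ( y - 4 ) - ( ( y - 4 ) * 9 ) ) >= 9
stmt 1: x := y * z  -- replace 0 occurrence(s) of x with (y * z)
  => ( ( y - 4 ) - ( ( y - 4 ) * 9 ) ) >= 9

Answer: ( ( y - 4 ) - ( ( y - 4 ) * 9 ) ) >= 9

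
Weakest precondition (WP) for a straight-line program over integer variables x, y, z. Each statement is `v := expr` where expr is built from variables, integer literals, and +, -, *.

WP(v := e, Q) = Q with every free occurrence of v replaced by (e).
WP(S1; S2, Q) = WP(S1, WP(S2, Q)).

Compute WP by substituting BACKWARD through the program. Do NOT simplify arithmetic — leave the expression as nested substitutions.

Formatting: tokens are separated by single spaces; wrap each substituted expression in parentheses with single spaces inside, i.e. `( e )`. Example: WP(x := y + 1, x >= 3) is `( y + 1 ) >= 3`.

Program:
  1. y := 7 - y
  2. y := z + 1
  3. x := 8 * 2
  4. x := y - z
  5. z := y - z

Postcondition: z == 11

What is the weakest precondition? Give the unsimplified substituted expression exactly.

Answer: ( ( z + 1 ) - z ) == 11

Derivation:
post: z == 11
stmt 5: z := y - z  -- replace 1 occurrence(s) of z with (y - z)
  => ( y - z ) == 11
stmt 4: x := y - z  -- replace 0 occurrence(s) of x with (y - z)
  => ( y - z ) == 11
stmt 3: x := 8 * 2  -- replace 0 occurrence(s) of x with (8 * 2)
  => ( y - z ) == 11
stmt 2: y := z + 1  -- replace 1 occurrence(s) of y with (z + 1)
  => ( ( z + 1 ) - z ) == 11
stmt 1: y := 7 - y  -- replace 0 occurrence(s) of y with (7 - y)
  => ( ( z + 1 ) - z ) == 11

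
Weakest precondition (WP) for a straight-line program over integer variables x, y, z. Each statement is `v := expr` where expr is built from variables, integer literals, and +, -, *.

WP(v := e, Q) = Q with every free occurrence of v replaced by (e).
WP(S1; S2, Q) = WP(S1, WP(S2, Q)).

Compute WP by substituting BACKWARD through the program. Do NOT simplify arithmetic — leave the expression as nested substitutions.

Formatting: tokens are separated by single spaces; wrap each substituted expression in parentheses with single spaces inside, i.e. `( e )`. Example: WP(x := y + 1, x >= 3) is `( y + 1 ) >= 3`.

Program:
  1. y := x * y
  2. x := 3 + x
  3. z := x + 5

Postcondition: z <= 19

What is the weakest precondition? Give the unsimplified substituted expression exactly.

Answer: ( ( 3 + x ) + 5 ) <= 19

Derivation:
post: z <= 19
stmt 3: z := x + 5  -- replace 1 occurrence(s) of z with (x + 5)
  => ( x + 5 ) <= 19
stmt 2: x := 3 + x  -- replace 1 occurrence(s) of x with (3 + x)
  => ( ( 3 + x ) + 5 ) <= 19
stmt 1: y := x * y  -- replace 0 occurrence(s) of y with (x * y)
  => ( ( 3 + x ) + 5 ) <= 19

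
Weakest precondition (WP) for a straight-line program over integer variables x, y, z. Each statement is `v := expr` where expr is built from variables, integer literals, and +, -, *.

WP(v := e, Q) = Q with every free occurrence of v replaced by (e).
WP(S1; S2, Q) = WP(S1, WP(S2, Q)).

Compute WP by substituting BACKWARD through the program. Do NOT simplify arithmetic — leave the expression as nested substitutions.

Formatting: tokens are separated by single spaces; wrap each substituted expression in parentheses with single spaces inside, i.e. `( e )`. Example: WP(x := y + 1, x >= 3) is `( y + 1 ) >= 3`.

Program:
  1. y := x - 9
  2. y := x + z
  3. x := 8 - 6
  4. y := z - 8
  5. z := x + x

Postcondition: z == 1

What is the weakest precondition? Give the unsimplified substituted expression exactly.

Answer: ( ( 8 - 6 ) + ( 8 - 6 ) ) == 1

Derivation:
post: z == 1
stmt 5: z := x + x  -- replace 1 occurrence(s) of z with (x + x)
  => ( x + x ) == 1
stmt 4: y := z - 8  -- replace 0 occurrence(s) of y with (z - 8)
  => ( x + x ) == 1
stmt 3: x := 8 - 6  -- replace 2 occurrence(s) of x with (8 - 6)
  => ( ( 8 - 6 ) + ( 8 - 6 ) ) == 1
stmt 2: y := x + z  -- replace 0 occurrence(s) of y with (x + z)
  => ( ( 8 - 6 ) + ( 8 - 6 ) ) == 1
stmt 1: y := x - 9  -- replace 0 occurrence(s) of y with (x - 9)
  => ( ( 8 - 6 ) + ( 8 - 6 ) ) == 1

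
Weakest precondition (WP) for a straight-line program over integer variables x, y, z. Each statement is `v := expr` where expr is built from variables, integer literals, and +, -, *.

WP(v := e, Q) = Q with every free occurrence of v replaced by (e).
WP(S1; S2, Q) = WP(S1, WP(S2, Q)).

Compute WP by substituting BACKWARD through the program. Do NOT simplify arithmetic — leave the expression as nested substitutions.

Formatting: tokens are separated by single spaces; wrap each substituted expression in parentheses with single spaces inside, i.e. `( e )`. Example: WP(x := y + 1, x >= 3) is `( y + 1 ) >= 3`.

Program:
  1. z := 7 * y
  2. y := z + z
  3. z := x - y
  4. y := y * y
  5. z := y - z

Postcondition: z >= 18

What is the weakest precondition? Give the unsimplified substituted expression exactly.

Answer: ( ( ( ( 7 * y ) + ( 7 * y ) ) * ( ( 7 * y ) + ( 7 * y ) ) ) - ( x - ( ( 7 * y ) + ( 7 * y ) ) ) ) >= 18

Derivation:
post: z >= 18
stmt 5: z := y - z  -- replace 1 occurrence(s) of z with (y - z)
  => ( y - z ) >= 18
stmt 4: y := y * y  -- replace 1 occurrence(s) of y with (y * y)
  => ( ( y * y ) - z ) >= 18
stmt 3: z := x - y  -- replace 1 occurrence(s) of z with (x - y)
  => ( ( y * y ) - ( x - y ) ) >= 18
stmt 2: y := z + z  -- replace 3 occurrence(s) of y with (z + z)
  => ( ( ( z + z ) * ( z + z ) ) - ( x - ( z + z ) ) ) >= 18
stmt 1: z := 7 * y  -- replace 6 occurrence(s) of z with (7 * y)
  => ( ( ( ( 7 * y ) + ( 7 * y ) ) * ( ( 7 * y ) + ( 7 * y ) ) ) - ( x - ( ( 7 * y ) + ( 7 * y ) ) ) ) >= 18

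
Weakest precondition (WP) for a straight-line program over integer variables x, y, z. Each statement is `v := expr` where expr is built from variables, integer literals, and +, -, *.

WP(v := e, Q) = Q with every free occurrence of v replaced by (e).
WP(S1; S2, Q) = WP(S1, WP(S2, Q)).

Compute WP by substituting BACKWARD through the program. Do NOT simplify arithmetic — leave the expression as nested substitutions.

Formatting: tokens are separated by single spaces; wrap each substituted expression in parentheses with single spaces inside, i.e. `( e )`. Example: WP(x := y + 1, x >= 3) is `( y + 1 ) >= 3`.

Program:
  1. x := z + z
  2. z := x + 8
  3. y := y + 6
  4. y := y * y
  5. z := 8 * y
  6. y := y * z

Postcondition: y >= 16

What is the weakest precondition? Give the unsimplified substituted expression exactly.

post: y >= 16
stmt 6: y := y * z  -- replace 1 occurrence(s) of y with (y * z)
  => ( y * z ) >= 16
stmt 5: z := 8 * y  -- replace 1 occurrence(s) of z with (8 * y)
  => ( y * ( 8 * y ) ) >= 16
stmt 4: y := y * y  -- replace 2 occurrence(s) of y with (y * y)
  => ( ( y * y ) * ( 8 * ( y * y ) ) ) >= 16
stmt 3: y := y + 6  -- replace 4 occurrence(s) of y with (y + 6)
  => ( ( ( y + 6 ) * ( y + 6 ) ) * ( 8 * ( ( y + 6 ) * ( y + 6 ) ) ) ) >= 16
stmt 2: z := x + 8  -- replace 0 occurrence(s) of z with (x + 8)
  => ( ( ( y + 6 ) * ( y + 6 ) ) * ( 8 * ( ( y + 6 ) * ( y + 6 ) ) ) ) >= 16
stmt 1: x := z + z  -- replace 0 occurrence(s) of x with (z + z)
  => ( ( ( y + 6 ) * ( y + 6 ) ) * ( 8 * ( ( y + 6 ) * ( y + 6 ) ) ) ) >= 16

Answer: ( ( ( y + 6 ) * ( y + 6 ) ) * ( 8 * ( ( y + 6 ) * ( y + 6 ) ) ) ) >= 16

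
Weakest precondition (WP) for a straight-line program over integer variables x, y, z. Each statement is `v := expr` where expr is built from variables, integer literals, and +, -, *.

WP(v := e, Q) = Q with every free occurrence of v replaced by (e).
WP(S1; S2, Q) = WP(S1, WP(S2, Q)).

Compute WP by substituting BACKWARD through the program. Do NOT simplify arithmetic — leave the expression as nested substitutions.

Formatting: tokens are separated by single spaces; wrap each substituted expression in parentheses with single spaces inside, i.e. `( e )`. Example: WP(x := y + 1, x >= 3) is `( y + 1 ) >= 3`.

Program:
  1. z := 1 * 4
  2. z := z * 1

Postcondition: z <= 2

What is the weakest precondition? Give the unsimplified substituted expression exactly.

post: z <= 2
stmt 2: z := z * 1  -- replace 1 occurrence(s) of z with (z * 1)
  => ( z * 1 ) <= 2
stmt 1: z := 1 * 4  -- replace 1 occurrence(s) of z with (1 * 4)
  => ( ( 1 * 4 ) * 1 ) <= 2

Answer: ( ( 1 * 4 ) * 1 ) <= 2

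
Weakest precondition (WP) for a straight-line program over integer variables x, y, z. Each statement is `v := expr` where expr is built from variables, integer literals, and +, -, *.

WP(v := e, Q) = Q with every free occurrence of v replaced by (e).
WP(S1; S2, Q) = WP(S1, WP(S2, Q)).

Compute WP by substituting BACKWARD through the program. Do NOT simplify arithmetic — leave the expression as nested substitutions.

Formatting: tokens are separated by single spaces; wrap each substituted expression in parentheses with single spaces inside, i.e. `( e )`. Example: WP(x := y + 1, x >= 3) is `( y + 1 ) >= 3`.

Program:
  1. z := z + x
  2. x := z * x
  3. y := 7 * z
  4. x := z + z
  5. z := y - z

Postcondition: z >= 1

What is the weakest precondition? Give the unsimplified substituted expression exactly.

post: z >= 1
stmt 5: z := y - z  -- replace 1 occurrence(s) of z with (y - z)
  => ( y - z ) >= 1
stmt 4: x := z + z  -- replace 0 occurrence(s) of x with (z + z)
  => ( y - z ) >= 1
stmt 3: y := 7 * z  -- replace 1 occurrence(s) of y with (7 * z)
  => ( ( 7 * z ) - z ) >= 1
stmt 2: x := z * x  -- replace 0 occurrence(s) of x with (z * x)
  => ( ( 7 * z ) - z ) >= 1
stmt 1: z := z + x  -- replace 2 occurrence(s) of z with (z + x)
  => ( ( 7 * ( z + x ) ) - ( z + x ) ) >= 1

Answer: ( ( 7 * ( z + x ) ) - ( z + x ) ) >= 1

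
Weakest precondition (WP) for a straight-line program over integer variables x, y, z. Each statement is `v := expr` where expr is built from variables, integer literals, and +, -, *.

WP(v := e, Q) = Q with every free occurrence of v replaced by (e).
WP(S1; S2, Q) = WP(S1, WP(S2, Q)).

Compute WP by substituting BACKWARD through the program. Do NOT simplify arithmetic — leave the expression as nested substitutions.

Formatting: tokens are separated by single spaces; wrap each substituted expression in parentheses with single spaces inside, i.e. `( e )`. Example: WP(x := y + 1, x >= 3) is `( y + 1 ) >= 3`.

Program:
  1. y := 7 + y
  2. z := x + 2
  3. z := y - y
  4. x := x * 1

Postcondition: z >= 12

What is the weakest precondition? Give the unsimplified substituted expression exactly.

post: z >= 12
stmt 4: x := x * 1  -- replace 0 occurrence(s) of x with (x * 1)
  => z >= 12
stmt 3: z := y - y  -- replace 1 occurrence(s) of z with (y - y)
  => ( y - y ) >= 12
stmt 2: z := x + 2  -- replace 0 occurrence(s) of z with (x + 2)
  => ( y - y ) >= 12
stmt 1: y := 7 + y  -- replace 2 occurrence(s) of y with (7 + y)
  => ( ( 7 + y ) - ( 7 + y ) ) >= 12

Answer: ( ( 7 + y ) - ( 7 + y ) ) >= 12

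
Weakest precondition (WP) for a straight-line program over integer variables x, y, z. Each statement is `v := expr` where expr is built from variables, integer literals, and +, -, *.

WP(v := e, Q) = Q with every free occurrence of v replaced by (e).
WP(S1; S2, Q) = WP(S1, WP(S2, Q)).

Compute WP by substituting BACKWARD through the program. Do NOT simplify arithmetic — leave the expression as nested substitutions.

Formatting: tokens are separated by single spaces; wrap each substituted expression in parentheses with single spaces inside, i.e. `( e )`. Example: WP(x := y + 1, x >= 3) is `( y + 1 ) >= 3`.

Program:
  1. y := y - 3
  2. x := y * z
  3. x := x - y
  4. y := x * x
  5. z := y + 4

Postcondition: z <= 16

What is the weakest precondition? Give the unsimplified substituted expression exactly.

post: z <= 16
stmt 5: z := y + 4  -- replace 1 occurrence(s) of z with (y + 4)
  => ( y + 4 ) <= 16
stmt 4: y := x * x  -- replace 1 occurrence(s) of y with (x * x)
  => ( ( x * x ) + 4 ) <= 16
stmt 3: x := x - y  -- replace 2 occurrence(s) of x with (x - y)
  => ( ( ( x - y ) * ( x - y ) ) + 4 ) <= 16
stmt 2: x := y * z  -- replace 2 occurrence(s) of x with (y * z)
  => ( ( ( ( y * z ) - y ) * ( ( y * z ) - y ) ) + 4 ) <= 16
stmt 1: y := y - 3  -- replace 4 occurrence(s) of y with (y - 3)
  => ( ( ( ( ( y - 3 ) * z ) - ( y - 3 ) ) * ( ( ( y - 3 ) * z ) - ( y - 3 ) ) ) + 4 ) <= 16

Answer: ( ( ( ( ( y - 3 ) * z ) - ( y - 3 ) ) * ( ( ( y - 3 ) * z ) - ( y - 3 ) ) ) + 4 ) <= 16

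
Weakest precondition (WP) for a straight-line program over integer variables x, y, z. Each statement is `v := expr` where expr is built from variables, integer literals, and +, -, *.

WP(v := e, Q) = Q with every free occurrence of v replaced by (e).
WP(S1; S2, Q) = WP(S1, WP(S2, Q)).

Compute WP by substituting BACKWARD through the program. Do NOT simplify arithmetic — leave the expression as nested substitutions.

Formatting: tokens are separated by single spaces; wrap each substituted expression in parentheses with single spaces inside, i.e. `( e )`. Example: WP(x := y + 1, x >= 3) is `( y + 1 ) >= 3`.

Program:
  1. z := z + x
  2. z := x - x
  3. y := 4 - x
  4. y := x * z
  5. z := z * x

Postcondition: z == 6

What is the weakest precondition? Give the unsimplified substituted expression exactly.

Answer: ( ( x - x ) * x ) == 6

Derivation:
post: z == 6
stmt 5: z := z * x  -- replace 1 occurrence(s) of z with (z * x)
  => ( z * x ) == 6
stmt 4: y := x * z  -- replace 0 occurrence(s) of y with (x * z)
  => ( z * x ) == 6
stmt 3: y := 4 - x  -- replace 0 occurrence(s) of y with (4 - x)
  => ( z * x ) == 6
stmt 2: z := x - x  -- replace 1 occurrence(s) of z with (x - x)
  => ( ( x - x ) * x ) == 6
stmt 1: z := z + x  -- replace 0 occurrence(s) of z with (z + x)
  => ( ( x - x ) * x ) == 6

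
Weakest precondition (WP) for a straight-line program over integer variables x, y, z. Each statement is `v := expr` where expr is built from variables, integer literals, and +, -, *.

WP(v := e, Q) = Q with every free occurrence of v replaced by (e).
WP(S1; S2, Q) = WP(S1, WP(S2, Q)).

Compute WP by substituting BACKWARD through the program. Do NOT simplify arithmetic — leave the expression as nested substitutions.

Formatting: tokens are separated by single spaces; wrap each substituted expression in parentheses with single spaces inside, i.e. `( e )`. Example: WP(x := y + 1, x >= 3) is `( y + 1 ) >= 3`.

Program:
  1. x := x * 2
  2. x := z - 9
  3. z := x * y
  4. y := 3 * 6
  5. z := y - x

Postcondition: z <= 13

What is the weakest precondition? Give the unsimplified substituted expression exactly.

post: z <= 13
stmt 5: z := y - x  -- replace 1 occurrence(s) of z with (y - x)
  => ( y - x ) <= 13
stmt 4: y := 3 * 6  -- replace 1 occurrence(s) of y with (3 * 6)
  => ( ( 3 * 6 ) - x ) <= 13
stmt 3: z := x * y  -- replace 0 occurrence(s) of z with (x * y)
  => ( ( 3 * 6 ) - x ) <= 13
stmt 2: x := z - 9  -- replace 1 occurrence(s) of x with (z - 9)
  => ( ( 3 * 6 ) - ( z - 9 ) ) <= 13
stmt 1: x := x * 2  -- replace 0 occurrence(s) of x with (x * 2)
  => ( ( 3 * 6 ) - ( z - 9 ) ) <= 13

Answer: ( ( 3 * 6 ) - ( z - 9 ) ) <= 13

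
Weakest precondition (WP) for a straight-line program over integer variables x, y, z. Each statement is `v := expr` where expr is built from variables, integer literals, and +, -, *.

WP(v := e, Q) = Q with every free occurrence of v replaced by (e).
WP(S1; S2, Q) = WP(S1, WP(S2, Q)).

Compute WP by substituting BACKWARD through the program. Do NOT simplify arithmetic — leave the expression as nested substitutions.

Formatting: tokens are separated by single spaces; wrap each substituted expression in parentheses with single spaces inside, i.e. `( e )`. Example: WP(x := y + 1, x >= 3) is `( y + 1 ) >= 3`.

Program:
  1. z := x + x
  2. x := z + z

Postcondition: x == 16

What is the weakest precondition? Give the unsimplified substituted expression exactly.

post: x == 16
stmt 2: x := z + z  -- replace 1 occurrence(s) of x with (z + z)
  => ( z + z ) == 16
stmt 1: z := x + x  -- replace 2 occurrence(s) of z with (x + x)
  => ( ( x + x ) + ( x + x ) ) == 16

Answer: ( ( x + x ) + ( x + x ) ) == 16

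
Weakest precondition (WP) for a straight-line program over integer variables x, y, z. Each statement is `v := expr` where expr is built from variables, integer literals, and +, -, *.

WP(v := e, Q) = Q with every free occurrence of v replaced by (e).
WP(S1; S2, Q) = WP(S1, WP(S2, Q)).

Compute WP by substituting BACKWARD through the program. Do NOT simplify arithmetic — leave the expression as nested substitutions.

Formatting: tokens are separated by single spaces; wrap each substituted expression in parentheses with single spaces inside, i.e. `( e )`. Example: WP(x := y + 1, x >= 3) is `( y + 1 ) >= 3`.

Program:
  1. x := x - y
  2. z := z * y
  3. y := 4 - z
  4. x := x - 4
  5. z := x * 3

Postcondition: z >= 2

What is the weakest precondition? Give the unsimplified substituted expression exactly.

post: z >= 2
stmt 5: z := x * 3  -- replace 1 occurrence(s) of z with (x * 3)
  => ( x * 3 ) >= 2
stmt 4: x := x - 4  -- replace 1 occurrence(s) of x with (x - 4)
  => ( ( x - 4 ) * 3 ) >= 2
stmt 3: y := 4 - z  -- replace 0 occurrence(s) of y with (4 - z)
  => ( ( x - 4 ) * 3 ) >= 2
stmt 2: z := z * y  -- replace 0 occurrence(s) of z with (z * y)
  => ( ( x - 4 ) * 3 ) >= 2
stmt 1: x := x - y  -- replace 1 occurrence(s) of x with (x - y)
  => ( ( ( x - y ) - 4 ) * 3 ) >= 2

Answer: ( ( ( x - y ) - 4 ) * 3 ) >= 2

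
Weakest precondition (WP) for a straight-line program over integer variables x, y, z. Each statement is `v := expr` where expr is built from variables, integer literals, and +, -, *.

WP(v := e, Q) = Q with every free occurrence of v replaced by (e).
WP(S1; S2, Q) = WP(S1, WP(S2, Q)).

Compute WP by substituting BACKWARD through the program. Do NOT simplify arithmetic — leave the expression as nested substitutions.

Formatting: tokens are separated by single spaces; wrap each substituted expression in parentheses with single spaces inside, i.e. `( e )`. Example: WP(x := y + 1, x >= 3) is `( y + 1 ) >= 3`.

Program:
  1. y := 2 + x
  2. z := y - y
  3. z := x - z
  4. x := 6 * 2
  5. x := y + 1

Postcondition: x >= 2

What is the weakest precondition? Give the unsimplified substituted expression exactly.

Answer: ( ( 2 + x ) + 1 ) >= 2

Derivation:
post: x >= 2
stmt 5: x := y + 1  -- replace 1 occurrence(s) of x with (y + 1)
  => ( y + 1 ) >= 2
stmt 4: x := 6 * 2  -- replace 0 occurrence(s) of x with (6 * 2)
  => ( y + 1 ) >= 2
stmt 3: z := x - z  -- replace 0 occurrence(s) of z with (x - z)
  => ( y + 1 ) >= 2
stmt 2: z := y - y  -- replace 0 occurrence(s) of z with (y - y)
  => ( y + 1 ) >= 2
stmt 1: y := 2 + x  -- replace 1 occurrence(s) of y with (2 + x)
  => ( ( 2 + x ) + 1 ) >= 2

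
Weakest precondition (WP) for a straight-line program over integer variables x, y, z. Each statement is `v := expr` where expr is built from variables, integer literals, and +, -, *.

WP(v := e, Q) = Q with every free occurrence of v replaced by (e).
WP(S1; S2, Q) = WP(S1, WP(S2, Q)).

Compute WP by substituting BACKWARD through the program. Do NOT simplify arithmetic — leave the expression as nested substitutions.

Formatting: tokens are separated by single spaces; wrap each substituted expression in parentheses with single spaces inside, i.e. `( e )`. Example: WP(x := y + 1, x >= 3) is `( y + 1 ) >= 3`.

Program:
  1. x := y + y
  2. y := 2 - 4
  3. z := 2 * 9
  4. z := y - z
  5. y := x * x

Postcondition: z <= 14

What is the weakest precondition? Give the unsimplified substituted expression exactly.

post: z <= 14
stmt 5: y := x * x  -- replace 0 occurrence(s) of y with (x * x)
  => z <= 14
stmt 4: z := y - z  -- replace 1 occurrence(s) of z with (y - z)
  => ( y - z ) <= 14
stmt 3: z := 2 * 9  -- replace 1 occurrence(s) of z with (2 * 9)
  => ( y - ( 2 * 9 ) ) <= 14
stmt 2: y := 2 - 4  -- replace 1 occurrence(s) of y with (2 - 4)
  => ( ( 2 - 4 ) - ( 2 * 9 ) ) <= 14
stmt 1: x := y + y  -- replace 0 occurrence(s) of x with (y + y)
  => ( ( 2 - 4 ) - ( 2 * 9 ) ) <= 14

Answer: ( ( 2 - 4 ) - ( 2 * 9 ) ) <= 14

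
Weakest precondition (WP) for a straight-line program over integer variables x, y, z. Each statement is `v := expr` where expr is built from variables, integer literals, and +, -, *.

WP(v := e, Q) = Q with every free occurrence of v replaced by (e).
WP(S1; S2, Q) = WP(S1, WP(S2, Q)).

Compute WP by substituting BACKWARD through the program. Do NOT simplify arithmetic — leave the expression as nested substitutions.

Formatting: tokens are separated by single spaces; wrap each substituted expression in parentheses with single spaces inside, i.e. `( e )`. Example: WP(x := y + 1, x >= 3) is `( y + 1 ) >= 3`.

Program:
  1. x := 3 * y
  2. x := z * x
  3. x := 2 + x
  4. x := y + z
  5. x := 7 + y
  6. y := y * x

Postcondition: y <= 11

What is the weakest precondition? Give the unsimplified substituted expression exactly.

post: y <= 11
stmt 6: y := y * x  -- replace 1 occurrence(s) of y with (y * x)
  => ( y * x ) <= 11
stmt 5: x := 7 + y  -- replace 1 occurrence(s) of x with (7 + y)
  => ( y * ( 7 + y ) ) <= 11
stmt 4: x := y + z  -- replace 0 occurrence(s) of x with (y + z)
  => ( y * ( 7 + y ) ) <= 11
stmt 3: x := 2 + x  -- replace 0 occurrence(s) of x with (2 + x)
  => ( y * ( 7 + y ) ) <= 11
stmt 2: x := z * x  -- replace 0 occurrence(s) of x with (z * x)
  => ( y * ( 7 + y ) ) <= 11
stmt 1: x := 3 * y  -- replace 0 occurrence(s) of x with (3 * y)
  => ( y * ( 7 + y ) ) <= 11

Answer: ( y * ( 7 + y ) ) <= 11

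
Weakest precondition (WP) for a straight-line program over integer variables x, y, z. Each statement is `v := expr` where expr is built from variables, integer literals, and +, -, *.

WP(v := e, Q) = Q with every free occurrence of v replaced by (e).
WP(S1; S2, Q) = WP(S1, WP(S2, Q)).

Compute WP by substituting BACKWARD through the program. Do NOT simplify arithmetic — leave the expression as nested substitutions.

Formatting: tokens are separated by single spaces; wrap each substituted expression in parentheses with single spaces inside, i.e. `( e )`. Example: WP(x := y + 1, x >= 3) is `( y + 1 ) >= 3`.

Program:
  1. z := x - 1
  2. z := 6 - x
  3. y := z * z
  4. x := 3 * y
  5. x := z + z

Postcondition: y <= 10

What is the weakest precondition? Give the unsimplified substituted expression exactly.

post: y <= 10
stmt 5: x := z + z  -- replace 0 occurrence(s) of x with (z + z)
  => y <= 10
stmt 4: x := 3 * y  -- replace 0 occurrence(s) of x with (3 * y)
  => y <= 10
stmt 3: y := z * z  -- replace 1 occurrence(s) of y with (z * z)
  => ( z * z ) <= 10
stmt 2: z := 6 - x  -- replace 2 occurrence(s) of z with (6 - x)
  => ( ( 6 - x ) * ( 6 - x ) ) <= 10
stmt 1: z := x - 1  -- replace 0 occurrence(s) of z with (x - 1)
  => ( ( 6 - x ) * ( 6 - x ) ) <= 10

Answer: ( ( 6 - x ) * ( 6 - x ) ) <= 10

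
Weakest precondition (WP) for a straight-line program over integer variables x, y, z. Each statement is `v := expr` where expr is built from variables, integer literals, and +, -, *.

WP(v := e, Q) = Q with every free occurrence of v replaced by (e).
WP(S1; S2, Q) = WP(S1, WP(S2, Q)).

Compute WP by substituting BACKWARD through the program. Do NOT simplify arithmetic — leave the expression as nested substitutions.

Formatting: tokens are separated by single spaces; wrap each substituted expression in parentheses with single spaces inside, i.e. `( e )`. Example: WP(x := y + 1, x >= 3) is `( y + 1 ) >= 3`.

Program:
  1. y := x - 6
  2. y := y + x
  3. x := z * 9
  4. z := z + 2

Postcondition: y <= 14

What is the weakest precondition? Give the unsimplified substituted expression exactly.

Answer: ( ( x - 6 ) + x ) <= 14

Derivation:
post: y <= 14
stmt 4: z := z + 2  -- replace 0 occurrence(s) of z with (z + 2)
  => y <= 14
stmt 3: x := z * 9  -- replace 0 occurrence(s) of x with (z * 9)
  => y <= 14
stmt 2: y := y + x  -- replace 1 occurrence(s) of y with (y + x)
  => ( y + x ) <= 14
stmt 1: y := x - 6  -- replace 1 occurrence(s) of y with (x - 6)
  => ( ( x - 6 ) + x ) <= 14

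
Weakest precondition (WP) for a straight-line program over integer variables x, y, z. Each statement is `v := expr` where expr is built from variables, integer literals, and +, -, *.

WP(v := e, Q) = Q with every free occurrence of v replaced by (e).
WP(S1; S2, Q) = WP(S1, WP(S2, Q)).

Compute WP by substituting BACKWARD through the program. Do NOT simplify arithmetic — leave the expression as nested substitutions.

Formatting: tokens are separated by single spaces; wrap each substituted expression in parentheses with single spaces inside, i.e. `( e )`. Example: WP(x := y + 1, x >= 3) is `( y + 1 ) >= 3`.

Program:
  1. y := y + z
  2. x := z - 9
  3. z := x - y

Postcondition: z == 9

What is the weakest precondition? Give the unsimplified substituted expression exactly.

Answer: ( ( z - 9 ) - ( y + z ) ) == 9

Derivation:
post: z == 9
stmt 3: z := x - y  -- replace 1 occurrence(s) of z with (x - y)
  => ( x - y ) == 9
stmt 2: x := z - 9  -- replace 1 occurrence(s) of x with (z - 9)
  => ( ( z - 9 ) - y ) == 9
stmt 1: y := y + z  -- replace 1 occurrence(s) of y with (y + z)
  => ( ( z - 9 ) - ( y + z ) ) == 9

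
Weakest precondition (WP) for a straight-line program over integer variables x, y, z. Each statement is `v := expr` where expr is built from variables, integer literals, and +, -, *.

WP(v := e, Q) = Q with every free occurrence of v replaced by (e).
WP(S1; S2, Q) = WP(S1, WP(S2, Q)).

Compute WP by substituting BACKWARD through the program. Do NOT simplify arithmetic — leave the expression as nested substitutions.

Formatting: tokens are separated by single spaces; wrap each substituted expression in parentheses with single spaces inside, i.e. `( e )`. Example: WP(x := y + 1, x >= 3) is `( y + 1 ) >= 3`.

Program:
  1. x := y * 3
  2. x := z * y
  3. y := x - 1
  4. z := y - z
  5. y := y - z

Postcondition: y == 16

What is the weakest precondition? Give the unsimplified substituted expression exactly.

post: y == 16
stmt 5: y := y - z  -- replace 1 occurrence(s) of y with (y - z)
  => ( y - z ) == 16
stmt 4: z := y - z  -- replace 1 occurrence(s) of z with (y - z)
  => ( y - ( y - z ) ) == 16
stmt 3: y := x - 1  -- replace 2 occurrence(s) of y with (x - 1)
  => ( ( x - 1 ) - ( ( x - 1 ) - z ) ) == 16
stmt 2: x := z * y  -- replace 2 occurrence(s) of x with (z * y)
  => ( ( ( z * y ) - 1 ) - ( ( ( z * y ) - 1 ) - z ) ) == 16
stmt 1: x := y * 3  -- replace 0 occurrence(s) of x with (y * 3)
  => ( ( ( z * y ) - 1 ) - ( ( ( z * y ) - 1 ) - z ) ) == 16

Answer: ( ( ( z * y ) - 1 ) - ( ( ( z * y ) - 1 ) - z ) ) == 16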